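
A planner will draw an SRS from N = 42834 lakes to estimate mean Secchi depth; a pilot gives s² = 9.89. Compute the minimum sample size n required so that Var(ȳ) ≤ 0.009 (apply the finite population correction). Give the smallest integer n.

1072

Without fpc, n₀ = s²/D = 9.89/0.009 = 1098.8889.
With fpc, (1 − n/N)·s²/n ≤ D requires n ≥ n₀/(1 + n₀/N) = 1098.8889/(1 + 1098.8889/42834) = 1071.4025.
Rounding up, n = 1072.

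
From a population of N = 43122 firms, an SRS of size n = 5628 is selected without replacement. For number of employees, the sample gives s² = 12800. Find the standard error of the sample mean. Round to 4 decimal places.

Under SRS without replacement, Var(ȳ) = (1 − f)·s²/n with f = n/N = 5628/43122 = 0.13051343.
Var(ȳ) = (1 − 0.13051343)·12800/5628 = 0.86948657·2.2743426 = 1.9775103.
SE(ȳ) = √(1.9775103) = 1.4062.

1.4062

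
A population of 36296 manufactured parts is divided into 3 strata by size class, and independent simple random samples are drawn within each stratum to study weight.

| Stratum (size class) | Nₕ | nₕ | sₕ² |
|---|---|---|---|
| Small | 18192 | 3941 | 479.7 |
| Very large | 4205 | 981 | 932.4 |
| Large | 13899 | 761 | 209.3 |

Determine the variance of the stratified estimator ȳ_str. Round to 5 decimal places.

Var(ȳ_str) = Σₕ Wₕ²(1 − fₕ)sₕ²/nₕ with Wₕ = Nₕ/N, N = 36296.
Small: Wₕ = 0.50121225; term = 0.50121225²·(1 − 0.21663369)·479.7/3941 = 0.023953641.
Very large: Wₕ = 0.11585299; term = 0.11585299²·(1 − 0.23329370)·932.4/981 = 0.0097808536.
Large: Wₕ = 0.38293476; term = 0.38293476²·(1 − 0.05475214)·209.3/761 = 0.038122366.
Sum = 0.071856861.

0.07186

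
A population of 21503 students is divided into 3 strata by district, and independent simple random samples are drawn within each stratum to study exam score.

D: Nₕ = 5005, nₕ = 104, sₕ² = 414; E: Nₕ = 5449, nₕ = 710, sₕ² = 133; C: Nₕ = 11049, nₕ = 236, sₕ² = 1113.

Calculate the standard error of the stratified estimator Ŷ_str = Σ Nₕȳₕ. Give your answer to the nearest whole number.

25806

Var(Ŷ_str) = Σₕ Nₕ²(1 − fₕ)sₕ²/nₕ.
D: 5005²·(1 − 104/5005)·414/104 = 9.7646299 × 10^7.
E: 5449²·(1 − 710/5449)·133/710 = 4.8372308 × 10^6.
C: 11049²·(1 − 236/11049)·1113/236 = 5.6344605 × 10^8.
Sum = 6.6592958 × 10^8.
SE = √(6.6592958 × 10^8) = 25806.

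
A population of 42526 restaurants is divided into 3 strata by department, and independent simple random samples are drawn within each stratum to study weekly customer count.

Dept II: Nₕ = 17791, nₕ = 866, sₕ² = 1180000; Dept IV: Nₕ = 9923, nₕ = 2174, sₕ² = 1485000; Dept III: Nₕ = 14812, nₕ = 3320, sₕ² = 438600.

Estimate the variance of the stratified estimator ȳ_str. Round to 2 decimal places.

268.35

Var(ȳ_str) = Σₕ Wₕ²(1 − fₕ)sₕ²/nₕ with Wₕ = Nₕ/N, N = 42526.
Dept II: Wₕ = 0.41835583; term = 0.41835583²·(1 − 0.04867630)·1180000/866 = 226.87366.
Dept IV: Wₕ = 0.23333960; term = 0.23333960²·(1 − 0.21908697)·1485000/2174 = 29.043336.
Dept III: Wₕ = 0.34830457; term = 0.34830457²·(1 − 0.22414259)·438600/3320 = 12.434571.
Sum = 268.35157.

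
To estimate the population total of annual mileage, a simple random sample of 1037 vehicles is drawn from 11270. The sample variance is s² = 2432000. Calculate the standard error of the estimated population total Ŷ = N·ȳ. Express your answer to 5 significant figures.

520060

Var(Ŷ) = N²·Var(ȳ) = N²·(1 − n/N)·s²/n.
f = 1037/11270 = 0.09201420; Var(ȳ) = 0.90798580·2432000/1037 = 2129.4325.
Var(Ŷ) = 11270² · 2129.4325 = 2.704654 × 10^11.
SE(Ŷ) = √(2.704654 × 10^11) = 520060.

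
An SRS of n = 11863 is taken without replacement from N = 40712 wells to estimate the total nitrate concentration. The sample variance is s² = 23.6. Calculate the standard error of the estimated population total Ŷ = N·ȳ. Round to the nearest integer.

Var(Ŷ) = N²·Var(ȳ) = N²·(1 − n/N)·s²/n.
f = 11863/40712 = 0.29138829; Var(ȳ) = 0.70861171·23.6/11863 = 0.0014096971.
Var(Ŷ) = 40712² · 0.0014096971 = 2.3365263 × 10^6.
SE(Ŷ) = √(2.3365263 × 10^6) = 1529.

1529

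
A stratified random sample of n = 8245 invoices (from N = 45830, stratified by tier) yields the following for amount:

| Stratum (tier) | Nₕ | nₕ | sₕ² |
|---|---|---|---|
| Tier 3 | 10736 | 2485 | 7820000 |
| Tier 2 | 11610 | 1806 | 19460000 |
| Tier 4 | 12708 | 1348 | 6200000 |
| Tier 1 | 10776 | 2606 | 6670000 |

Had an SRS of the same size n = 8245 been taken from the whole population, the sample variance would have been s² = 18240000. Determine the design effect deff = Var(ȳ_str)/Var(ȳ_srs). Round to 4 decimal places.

Var(ȳ_str) = Σ Wₕ²(1−fₕ)sₕ²/nₕ with Wₕ = Nₕ/45830:
  Tier 3: (10736/45830)²·(1−2485/10736)·7820000/2485 = 132.71797
  Tier 2: (11610/45830)²·(1−1806/11610)·19460000/1806 = 583.93015
  Tier 4: (12708/45830)²·(1−1348/12708)·6200000/1348 = 316.12411
  Tier 1: (10776/45830)²·(1−2606/10776)·6670000/2606 = 107.28311
  → Var(ȳ_str) = 1140.0553.
Var(ȳ_srs) = (1 − 8245/45830)·18240000/8245 = 1814.2573.
deff = 1140.0553 / 1814.2573 = 0.6284.

0.6284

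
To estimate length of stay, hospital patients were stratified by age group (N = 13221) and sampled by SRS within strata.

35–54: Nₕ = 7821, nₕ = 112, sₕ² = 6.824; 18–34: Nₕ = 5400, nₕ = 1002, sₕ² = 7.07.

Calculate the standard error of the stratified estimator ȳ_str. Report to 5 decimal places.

0.14824

Var(ȳ_str) = Σₕ Wₕ²(1 − fₕ)sₕ²/nₕ with Wₕ = Nₕ/N, N = 13221.
35–54: Wₕ = 0.59155888; term = 0.59155888²·(1 − 0.01432042)·6.824/112 = 0.021016129.
18–34: Wₕ = 0.40844112; term = 0.40844112²·(1 − 0.18555556)·7.07/1002 = 9.5867647 × 10^-4.
Sum = 0.021974805.
SE = √(0.021974805) = 0.14824.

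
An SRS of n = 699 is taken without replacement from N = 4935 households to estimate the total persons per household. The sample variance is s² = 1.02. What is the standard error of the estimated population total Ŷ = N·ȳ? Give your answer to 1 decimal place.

174.7

Var(Ŷ) = N²·Var(ȳ) = N²·(1 − n/N)·s²/n.
f = 699/4935 = 0.14164134; Var(ȳ) = 0.85835866·1.02/699 = 0.0012525405.
Var(Ŷ) = 4935² · 0.0012525405 = 30504.653.
SE(Ŷ) = √(30504.653) = 174.7.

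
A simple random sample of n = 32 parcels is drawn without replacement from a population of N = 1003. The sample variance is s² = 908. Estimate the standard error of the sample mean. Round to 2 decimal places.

5.24

Under SRS without replacement, Var(ȳ) = (1 − f)·s²/n with f = n/N = 32/1003 = 0.03190429.
Var(ȳ) = (1 − 0.03190429)·908/32 = 0.96809571·28.375 = 27.469716.
SE(ȳ) = √(27.469716) = 5.24.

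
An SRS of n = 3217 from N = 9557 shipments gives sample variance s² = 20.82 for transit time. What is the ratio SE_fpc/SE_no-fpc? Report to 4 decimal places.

f = n/N = 3217/9557 = 0.33661191.
SE_no-fpc = √(s²/n) = 0.080447922; SE_fpc = √((1−f)s²/n) = 0.065523738.
Ratio = √(1−f) = 0.81448640.

0.8145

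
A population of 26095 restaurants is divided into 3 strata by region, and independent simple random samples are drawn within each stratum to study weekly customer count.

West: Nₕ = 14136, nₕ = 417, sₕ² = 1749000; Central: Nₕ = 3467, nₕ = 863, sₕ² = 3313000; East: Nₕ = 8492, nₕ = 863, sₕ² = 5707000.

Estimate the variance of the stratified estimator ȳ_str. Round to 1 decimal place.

Var(ȳ_str) = Σₕ Wₕ²(1 − fₕ)sₕ²/nₕ with Wₕ = Nₕ/N, N = 26095.
West: Wₕ = 0.54171297; term = 0.54171297²·(1 − 0.02949915)·1749000/417 = 1194.5055.
Central: Wₕ = 0.13286070; term = 0.13286070²·(1 − 0.24891837)·3313000/863 = 50.896845.
East: Wₕ = 0.32542633; term = 0.32542633²·(1 − 0.10162506)·5707000/863 = 629.15851.
Sum = 1874.5609.

1874.6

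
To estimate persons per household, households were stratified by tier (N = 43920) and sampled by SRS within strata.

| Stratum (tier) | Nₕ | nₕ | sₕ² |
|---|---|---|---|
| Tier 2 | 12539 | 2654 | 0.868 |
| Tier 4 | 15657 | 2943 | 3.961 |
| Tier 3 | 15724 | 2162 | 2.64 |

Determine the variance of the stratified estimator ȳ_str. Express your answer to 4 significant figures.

2.949 × 10^-4

Var(ȳ_str) = Σₕ Wₕ²(1 − fₕ)sₕ²/nₕ with Wₕ = Nₕ/N, N = 43920.
Tier 2: Wₕ = 0.28549636; term = 0.28549636²·(1 − 0.21165962)·0.868/2654 = 2.1015209 × 10^-5.
Tier 4: Wₕ = 0.35648907; term = 0.35648907²·(1 − 0.18796704)·3.961/2943 = 1.388931 × 10^-4.
Tier 3: Wₕ = 0.35801457; term = 0.35801457²·(1 − 0.13749682)·2.64/2162 = 1.3499272 × 10^-4.
Sum = 2.9490103 × 10^-4.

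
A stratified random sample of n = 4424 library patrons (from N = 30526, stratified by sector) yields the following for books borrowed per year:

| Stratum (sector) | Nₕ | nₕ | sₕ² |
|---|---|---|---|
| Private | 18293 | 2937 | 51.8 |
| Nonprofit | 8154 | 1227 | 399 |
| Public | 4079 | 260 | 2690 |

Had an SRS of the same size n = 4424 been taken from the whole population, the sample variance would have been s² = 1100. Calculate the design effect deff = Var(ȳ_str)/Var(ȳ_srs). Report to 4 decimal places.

Var(ȳ_str) = Σ Wₕ²(1−fₕ)sₕ²/nₕ with Wₕ = Nₕ/30526:
  Private: (18293/30526)²·(1−2937/18293)·51.8/2937 = 0.0053167844
  Nonprofit: (8154/30526)²·(1−1227/8154)·399/1227 = 0.019710808
  Public: (4079/30526)²·(1−260/4079)·2690/260 = 0.17295873
  → Var(ȳ_str) = 0.19798632.
Var(ȳ_srs) = (1 − 4424/30526)·1100/4424 = 0.21260891.
deff = 0.19798632 / 0.21260891 = 0.9312.

0.9312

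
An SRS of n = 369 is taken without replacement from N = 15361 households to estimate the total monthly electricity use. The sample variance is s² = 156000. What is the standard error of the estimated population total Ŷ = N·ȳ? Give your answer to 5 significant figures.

Var(Ŷ) = N²·Var(ȳ) = N²·(1 − n/N)·s²/n.
f = 369/15361 = 0.02402187; Var(ȳ) = 0.97597813·156000/369 = 412.60864.
Var(Ŷ) = 15361² · 412.60864 = 9.7359267 × 10^10.
SE(Ŷ) = √(9.7359267 × 10^10) = 312020.

312020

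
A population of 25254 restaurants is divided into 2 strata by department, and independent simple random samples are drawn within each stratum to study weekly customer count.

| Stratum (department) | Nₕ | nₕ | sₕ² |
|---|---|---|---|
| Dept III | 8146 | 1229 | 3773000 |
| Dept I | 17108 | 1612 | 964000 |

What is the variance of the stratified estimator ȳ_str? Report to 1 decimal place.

Var(ȳ_str) = Σₕ Wₕ²(1 − fₕ)sₕ²/nₕ with Wₕ = Nₕ/N, N = 25254.
Dept III: Wₕ = 0.32256276; term = 0.32256276²·(1 − 0.15087159)·3773000/1229 = 271.22939.
Dept I: Wₕ = 0.67743724; term = 0.67743724²·(1 − 0.09422492)·964000/1612 = 248.58247.
Sum = 519.81186.

519.8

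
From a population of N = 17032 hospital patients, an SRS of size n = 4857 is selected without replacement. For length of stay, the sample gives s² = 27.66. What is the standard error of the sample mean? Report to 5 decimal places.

0.06380

Under SRS without replacement, Var(ȳ) = (1 − f)·s²/n with f = n/N = 4857/17032 = 0.28516909.
Var(ȳ) = (1 − 0.28516909)·27.66/4857 = 0.71483091·0.0056948734 = 0.0040708715.
SE(ȳ) = √(0.0040708715) = 0.06380.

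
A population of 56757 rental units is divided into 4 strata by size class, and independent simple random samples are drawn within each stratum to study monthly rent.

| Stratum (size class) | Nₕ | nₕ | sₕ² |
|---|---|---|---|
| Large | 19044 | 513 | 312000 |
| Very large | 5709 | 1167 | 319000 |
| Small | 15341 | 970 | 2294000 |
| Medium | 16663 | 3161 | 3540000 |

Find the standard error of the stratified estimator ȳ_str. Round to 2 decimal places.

Var(ȳ_str) = Σₕ Wₕ²(1 − fₕ)sₕ²/nₕ with Wₕ = Nₕ/N, N = 56757.
Large: Wₕ = 0.33553570; term = 0.33553570²·(1 − 0.02693762)·312000/513 = 66.627788.
Very large: Wₕ = 0.10058671; term = 0.10058671²·(1 − 0.20441408)·319000/1167 = 2.2003316.
Small: Wₕ = 0.27029265; term = 0.27029265²·(1 − 0.06322925)·2294000/970 = 161.85401.
Medium: Wₕ = 0.29358493; term = 0.29358493²·(1 − 0.18970173)·3540000/3161 = 78.215207.
Sum = 308.89734.
SE = √(308.89734) = 17.58.

17.58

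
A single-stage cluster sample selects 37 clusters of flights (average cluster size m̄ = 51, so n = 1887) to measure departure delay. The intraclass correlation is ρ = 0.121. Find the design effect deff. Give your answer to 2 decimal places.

deff = 1 + (51 − 1)·0.121 = 1 + 6.05 = 7.05.

7.05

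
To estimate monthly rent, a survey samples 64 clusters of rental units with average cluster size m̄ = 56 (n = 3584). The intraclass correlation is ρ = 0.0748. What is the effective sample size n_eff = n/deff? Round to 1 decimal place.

deff = 1 + (56 − 1)·0.0748 = 1 + 4.114 = 5.114.
n_eff = 3584 / 5.114 = 700.8.

700.8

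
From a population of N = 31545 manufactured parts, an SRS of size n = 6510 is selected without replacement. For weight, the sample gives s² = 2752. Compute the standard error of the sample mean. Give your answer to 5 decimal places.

0.57922

Under SRS without replacement, Var(ȳ) = (1 − f)·s²/n with f = n/N = 6510/31545 = 0.20637185.
Var(ȳ) = (1 − 0.20637185)·2752/6510 = 0.79362815·0.42273425 = 0.3354938.
SE(ȳ) = √(0.3354938) = 0.57922.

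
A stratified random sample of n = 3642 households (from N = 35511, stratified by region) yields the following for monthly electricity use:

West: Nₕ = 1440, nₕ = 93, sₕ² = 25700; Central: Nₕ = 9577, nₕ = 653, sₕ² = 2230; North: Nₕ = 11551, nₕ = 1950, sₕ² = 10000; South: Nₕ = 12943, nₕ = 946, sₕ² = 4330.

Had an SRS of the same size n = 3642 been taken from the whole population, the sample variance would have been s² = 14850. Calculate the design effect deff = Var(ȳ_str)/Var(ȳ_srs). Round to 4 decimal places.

0.4567

Var(ȳ_str) = Σ Wₕ²(1−fₕ)sₕ²/nₕ with Wₕ = Nₕ/35511:
  West: (1440/35511)²·(1−93/1440)·25700/93 = 0.42506413
  Central: (9577/35511)²·(1−653/9577)·2230/653 = 0.2314488
  North: (11551/35511)²·(1−1950/11551)·10000/1950 = 0.45099906
  South: (12943/35511)²·(1−946/12943)·4330/946 = 0.56360984
  → Var(ȳ_str) = 1.6711218.
Var(ȳ_srs) = (1 − 3642/35511)·14850/3642 = 3.6592497.
deff = 1.6711218 / 3.6592497 = 0.4567.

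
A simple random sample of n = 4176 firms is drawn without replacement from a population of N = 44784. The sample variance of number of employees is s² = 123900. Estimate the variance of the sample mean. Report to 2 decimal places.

26.90

Under SRS without replacement, Var(ȳ) = (1 − f)·s²/n with f = n/N = 4176/44784 = 0.09324759.
Var(ȳ) = (1 − 0.09324759)·123900/4176 = 0.90675241·29.66954 = 26.902927.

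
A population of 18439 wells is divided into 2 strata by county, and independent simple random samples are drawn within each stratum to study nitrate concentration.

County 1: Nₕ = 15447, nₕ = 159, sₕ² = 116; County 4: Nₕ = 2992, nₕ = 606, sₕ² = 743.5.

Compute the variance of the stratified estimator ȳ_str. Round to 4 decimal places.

Var(ȳ_str) = Σₕ Wₕ²(1 − fₕ)sₕ²/nₕ with Wₕ = Nₕ/N, N = 18439.
County 1: Wₕ = 0.83773524; term = 0.83773524²·(1 − 0.01029326)·116/159 = 0.50673506.
County 4: Wₕ = 0.16226476; term = 0.16226476²·(1 − 0.20254011)·743.5/606 = 0.025761174.
Sum = 0.53249623.

0.5325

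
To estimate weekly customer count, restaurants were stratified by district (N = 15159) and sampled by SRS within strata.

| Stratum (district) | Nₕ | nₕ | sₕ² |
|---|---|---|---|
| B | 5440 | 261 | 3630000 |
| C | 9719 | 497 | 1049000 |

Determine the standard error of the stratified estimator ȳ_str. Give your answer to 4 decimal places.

50.2833

Var(ȳ_str) = Σₕ Wₕ²(1 − fₕ)sₕ²/nₕ with Wₕ = Nₕ/N, N = 15159.
B: Wₕ = 0.35886272; term = 0.35886272²·(1 − 0.04797794)·3630000/261 = 1705.1784.
C: Wₕ = 0.64113728; term = 0.64113728²·(1 − 0.05113695)·1049000/497 = 823.23664.
Sum = 2528.415.
SE = √(2528.415) = 50.2833.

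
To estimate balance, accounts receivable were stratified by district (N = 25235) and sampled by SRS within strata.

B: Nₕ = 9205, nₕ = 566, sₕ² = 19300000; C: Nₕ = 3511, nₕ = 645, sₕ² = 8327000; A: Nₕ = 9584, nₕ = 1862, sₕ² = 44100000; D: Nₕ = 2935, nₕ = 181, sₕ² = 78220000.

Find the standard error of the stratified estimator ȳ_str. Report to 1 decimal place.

Var(ȳ_str) = Σₕ Wₕ²(1 − fₕ)sₕ²/nₕ with Wₕ = Nₕ/N, N = 25235.
B: Wₕ = 0.36477115; term = 0.36477115²·(1 − 0.06148832)·19300000/566 = 4258.1556.
C: Wₕ = 0.13913216; term = 0.13913216²·(1 − 0.18370835)·8327000/645 = 203.99957.
A: Wₕ = 0.37978997; term = 0.37978997²·(1 − 0.19428214)·44100000/1862 = 2752.5099.
D: Wₕ = 0.11630672; term = 0.11630672²·(1 − 0.06166951)·78220000/181 = 5485.354.
Sum = 12700.019.
SE = √(12700.019) = 112.7.

112.7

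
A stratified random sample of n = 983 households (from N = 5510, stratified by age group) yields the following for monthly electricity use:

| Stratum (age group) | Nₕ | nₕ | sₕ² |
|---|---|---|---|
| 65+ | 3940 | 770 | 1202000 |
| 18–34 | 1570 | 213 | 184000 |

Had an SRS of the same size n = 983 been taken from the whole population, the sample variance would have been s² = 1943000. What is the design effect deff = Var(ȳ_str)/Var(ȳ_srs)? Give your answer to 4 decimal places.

0.4328

Var(ȳ_str) = Σ Wₕ²(1−fₕ)sₕ²/nₕ with Wₕ = Nₕ/5510:
  65+: (3940/5510)²·(1−770/3940)·1202000/770 = 642.19368
  18–34: (1570/5510)²·(1−213/1570)·184000/213 = 60.619803
  → Var(ȳ_str) = 702.81348.
Var(ȳ_srs) = (1 − 983/5510)·1943000/983 = 1623.9707.
deff = 702.81348 / 1623.9707 = 0.4328.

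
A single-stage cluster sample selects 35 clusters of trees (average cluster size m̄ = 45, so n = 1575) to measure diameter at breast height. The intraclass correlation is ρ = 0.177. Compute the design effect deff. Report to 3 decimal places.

deff = 1 + (45 − 1)·0.177 = 1 + 7.788 = 8.788.

8.788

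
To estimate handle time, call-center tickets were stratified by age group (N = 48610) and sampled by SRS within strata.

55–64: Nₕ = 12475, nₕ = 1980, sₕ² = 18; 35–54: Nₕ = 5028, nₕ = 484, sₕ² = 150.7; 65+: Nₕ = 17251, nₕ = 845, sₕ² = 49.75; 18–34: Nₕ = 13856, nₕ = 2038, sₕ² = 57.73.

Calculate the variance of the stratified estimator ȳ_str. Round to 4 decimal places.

0.0125

Var(ȳ_str) = Σₕ Wₕ²(1 − fₕ)sₕ²/nₕ with Wₕ = Nₕ/N, N = 48610.
55–64: Wₕ = 0.25663444; term = 0.25663444²·(1 − 0.15871743)·18/1980 = 5.0370826 × 10^-4.
35–54: Wₕ = 0.10343551; term = 0.10343551²·(1 − 0.09626094)·150.7/484 = 0.0030105805.
65+: Wₕ = 0.35488583; term = 0.35488583²·(1 − 0.04898267)·49.75/845 = 0.0070518346.
18–34: Wₕ = 0.28504423; term = 0.28504423²·(1 − 0.14708430)·57.73/2038 = 0.0019630348.
Sum = 0.012529158.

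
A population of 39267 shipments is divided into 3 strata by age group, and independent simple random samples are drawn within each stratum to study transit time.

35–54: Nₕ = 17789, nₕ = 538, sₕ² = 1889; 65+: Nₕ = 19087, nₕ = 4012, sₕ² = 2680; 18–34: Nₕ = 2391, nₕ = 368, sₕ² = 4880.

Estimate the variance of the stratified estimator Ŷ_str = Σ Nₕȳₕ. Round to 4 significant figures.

1.334 × 10^9

Var(Ŷ_str) = Σₕ Nₕ²(1 − fₕ)sₕ²/nₕ.
35–54: 17789²·(1 − 538/17789)·1889/538 = 1.0774956 × 10^9.
65+: 19087²·(1 − 4012/19087)·2680/4012 = 1.9220685 × 10^8.
18–34: 2391²·(1 − 368/2391)·4880/368 = 6.4142733 × 10^7.
Sum = 1.3338452 × 10^9.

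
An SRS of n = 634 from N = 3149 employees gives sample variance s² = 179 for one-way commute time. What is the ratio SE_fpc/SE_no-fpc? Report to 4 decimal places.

0.8937

f = n/N = 634/3149 = 0.20133376.
SE_no-fpc = √(s²/n) = 0.53135147; SE_fpc = √((1−f)s²/n) = 0.47485887.
Ratio = √(1−f) = 0.89368129.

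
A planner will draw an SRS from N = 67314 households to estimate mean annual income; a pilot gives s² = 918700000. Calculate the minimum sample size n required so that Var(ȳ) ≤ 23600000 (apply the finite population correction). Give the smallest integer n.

Without fpc, n₀ = s²/D = 918700000/23600000 = 38.9280.
With fpc, (1 − n/N)·s²/n ≤ D requires n ≥ n₀/(1 + n₀/N) = 38.9280/(1 + 38.9280/67314) = 38.9055.
Rounding up, n = 39.

39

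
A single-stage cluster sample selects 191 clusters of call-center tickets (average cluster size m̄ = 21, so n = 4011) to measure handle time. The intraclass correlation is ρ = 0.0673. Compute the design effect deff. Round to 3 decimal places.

deff = 1 + (21 − 1)·0.0673 = 1 + 1.346 = 2.346.

2.346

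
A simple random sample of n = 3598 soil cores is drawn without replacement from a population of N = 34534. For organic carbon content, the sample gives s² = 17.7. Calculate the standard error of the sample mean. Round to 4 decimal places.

0.0664

Under SRS without replacement, Var(ȳ) = (1 − f)·s²/n with f = n/N = 3598/34534 = 0.10418718.
Var(ȳ) = (1 − 0.10418718)·17.7/3598 = 0.89581282·0.0049193997 = 0.0044068613.
SE(ȳ) = √(0.0044068613) = 0.0664.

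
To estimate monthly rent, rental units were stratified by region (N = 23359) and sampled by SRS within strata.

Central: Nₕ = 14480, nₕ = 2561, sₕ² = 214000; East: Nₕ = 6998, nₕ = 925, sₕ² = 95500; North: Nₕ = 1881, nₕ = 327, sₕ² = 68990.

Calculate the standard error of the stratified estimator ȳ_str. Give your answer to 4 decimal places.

5.9667

Var(ȳ_str) = Σₕ Wₕ²(1 − fₕ)sₕ²/nₕ with Wₕ = Nₕ/N, N = 23359.
Central: Wₕ = 0.61988955; term = 0.61988955²·(1 − 0.17686464)·214000/2561 = 26.430421.
East: Wₕ = 0.29958474; term = 0.29958474²·(1 − 0.13218062)·95500/925 = 8.0413759.
North: Wₕ = 0.08052571; term = 0.08052571²·(1 − 0.17384370)·68990/327 = 1.1302375.
Sum = 35.602034.
SE = √(35.602034) = 5.9667.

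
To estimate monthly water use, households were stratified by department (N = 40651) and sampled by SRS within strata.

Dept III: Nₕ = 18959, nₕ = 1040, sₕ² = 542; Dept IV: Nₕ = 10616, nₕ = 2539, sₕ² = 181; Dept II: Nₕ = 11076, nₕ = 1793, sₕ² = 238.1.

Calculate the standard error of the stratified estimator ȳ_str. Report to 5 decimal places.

0.34511

Var(ȳ_str) = Σₕ Wₕ²(1 − fₕ)sₕ²/nₕ with Wₕ = Nₕ/N, N = 40651.
Dept III: Wₕ = 0.46638459; term = 0.46638459²·(1 − 0.05485521)·542/1040 = 0.10714026.
Dept IV: Wₕ = 0.26114979; term = 0.26114979²·(1 − 0.23916729)·181/2539 = 0.0036990006.
Dept II: Wₕ = 0.27246562; term = 0.27246562²·(1 − 0.16188155)·238.1/1793 = 0.0082624327.
Sum = 0.11910169.
SE = √(0.11910169) = 0.34511.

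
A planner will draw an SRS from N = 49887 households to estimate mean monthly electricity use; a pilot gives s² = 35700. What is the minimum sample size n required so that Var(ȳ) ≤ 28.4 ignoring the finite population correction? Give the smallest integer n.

1258

Without fpc, n₀ = s²/D = 35700/28.4 = 1257.0423.
Rounding up, n = 1258.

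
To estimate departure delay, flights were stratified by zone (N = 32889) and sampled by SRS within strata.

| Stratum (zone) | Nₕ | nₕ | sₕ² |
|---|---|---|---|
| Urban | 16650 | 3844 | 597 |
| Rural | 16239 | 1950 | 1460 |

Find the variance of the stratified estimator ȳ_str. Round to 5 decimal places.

Var(ȳ_str) = Σₕ Wₕ²(1 − fₕ)sₕ²/nₕ with Wₕ = Nₕ/N, N = 32889.
Urban: Wₕ = 0.50624829; term = 0.50624829²·(1 − 0.23087087)·597/3844 = 0.030613808.
Rural: Wₕ = 0.49375171; term = 0.49375171²·(1 − 0.12008129)·1460/1950 = 0.16061201.
Sum = 0.19122582.

0.19123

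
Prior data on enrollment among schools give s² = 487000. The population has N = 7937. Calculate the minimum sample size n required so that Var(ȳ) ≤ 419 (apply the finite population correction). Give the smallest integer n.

1014

Without fpc, n₀ = s²/D = 487000/419 = 1162.2912.
With fpc, (1 − n/N)·s²/n ≤ D requires n ≥ n₀/(1 + n₀/N) = 1162.2912/(1 + 1162.2912/7937) = 1013.8268.
Rounding up, n = 1014.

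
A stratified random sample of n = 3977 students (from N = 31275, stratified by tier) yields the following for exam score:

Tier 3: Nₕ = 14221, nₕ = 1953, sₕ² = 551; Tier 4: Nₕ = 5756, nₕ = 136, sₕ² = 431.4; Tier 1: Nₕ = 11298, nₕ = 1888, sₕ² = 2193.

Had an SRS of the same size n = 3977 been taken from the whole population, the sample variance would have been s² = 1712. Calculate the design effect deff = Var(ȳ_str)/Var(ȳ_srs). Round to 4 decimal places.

0.7491

Var(ȳ_str) = Σ Wₕ²(1−fₕ)sₕ²/nₕ with Wₕ = Nₕ/31275:
  Tier 3: (14221/31275)²·(1−1953/14221)·551/1953 = 0.050322084
  Tier 4: (5756/31275)²·(1−136/5756)·431.4/136 = 0.10490681
  Tier 1: (11298/31275)²·(1−1888/11298)·2193/1888 = 0.12625053
  → Var(ȳ_str) = 0.28147942.
Var(ȳ_srs) = (1 − 3977/31275)·1712/3977 = 0.37573502.
deff = 0.28147942 / 0.37573502 = 0.7491.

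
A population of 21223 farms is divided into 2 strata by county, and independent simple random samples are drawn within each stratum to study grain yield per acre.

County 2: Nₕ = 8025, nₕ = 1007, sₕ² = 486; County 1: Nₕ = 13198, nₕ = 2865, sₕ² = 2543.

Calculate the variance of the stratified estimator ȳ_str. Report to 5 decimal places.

Var(ȳ_str) = Σₕ Wₕ²(1 − fₕ)sₕ²/nₕ with Wₕ = Nₕ/N, N = 21223.
County 2: Wₕ = 0.37812750; term = 0.37812750²·(1 − 0.12548287)·486/1007 = 0.06034644.
County 1: Wₕ = 0.62187250; term = 0.62187250²·(1 − 0.21707835)·2543/2865 = 0.26874645.
Sum = 0.32909289.

0.32909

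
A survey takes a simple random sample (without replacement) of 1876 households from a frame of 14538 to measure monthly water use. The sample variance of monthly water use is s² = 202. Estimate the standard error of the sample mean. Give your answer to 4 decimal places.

0.3062

Under SRS without replacement, Var(ȳ) = (1 − f)·s²/n with f = n/N = 1876/14538 = 0.12904113.
Var(ȳ) = (1 − 0.12904113)·202/1876 = 0.87095887·0.10767591 = 0.093781285.
SE(ȳ) = √(0.093781285) = 0.3062.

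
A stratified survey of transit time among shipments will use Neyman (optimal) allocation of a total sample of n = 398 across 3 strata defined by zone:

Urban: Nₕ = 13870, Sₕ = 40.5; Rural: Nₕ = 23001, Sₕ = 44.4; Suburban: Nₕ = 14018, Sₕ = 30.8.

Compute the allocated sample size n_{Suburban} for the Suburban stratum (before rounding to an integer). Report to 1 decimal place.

85.3

Neyman allocation: nₕ = n·NₕSₕ / Σⱼ NⱼSⱼ.
Σ NⱼSⱼ = 13870·40.5 + 23001·44.4 + 14018·30.8 = 2.0147338 × 10^6.
n_{Suburban} = 398·14018·30.8 / (2.0147338 × 10^6) = 85.3.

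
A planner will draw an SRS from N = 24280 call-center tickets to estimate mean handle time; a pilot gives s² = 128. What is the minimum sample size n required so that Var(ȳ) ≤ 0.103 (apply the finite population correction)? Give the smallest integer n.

1183

Without fpc, n₀ = s²/D = 128/0.103 = 1242.7184.
With fpc, (1 − n/N)·s²/n ≤ D requires n ≥ n₀/(1 + n₀/N) = 1242.7184/(1 + 1242.7184/24280) = 1182.2096.
Rounding up, n = 1183.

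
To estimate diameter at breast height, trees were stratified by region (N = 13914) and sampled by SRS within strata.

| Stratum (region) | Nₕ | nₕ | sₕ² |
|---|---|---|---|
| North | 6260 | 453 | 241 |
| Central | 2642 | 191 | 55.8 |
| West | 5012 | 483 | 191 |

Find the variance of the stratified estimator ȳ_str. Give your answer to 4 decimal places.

Var(ȳ_str) = Σₕ Wₕ²(1 − fₕ)sₕ²/nₕ with Wₕ = Nₕ/N, N = 13914.
North: Wₕ = 0.44990657; term = 0.44990657²·(1 − 0.07236422)·241/453 = 0.099894368.
Central: Wₕ = 0.18988070; term = 0.18988070²·(1 − 0.07229372)·55.8/191 = 0.0097717637.
West: Wₕ = 0.36021274; term = 0.36021274²·(1 − 0.09636872)·191/483 = 0.046365572.
Sum = 0.1560317.

0.1560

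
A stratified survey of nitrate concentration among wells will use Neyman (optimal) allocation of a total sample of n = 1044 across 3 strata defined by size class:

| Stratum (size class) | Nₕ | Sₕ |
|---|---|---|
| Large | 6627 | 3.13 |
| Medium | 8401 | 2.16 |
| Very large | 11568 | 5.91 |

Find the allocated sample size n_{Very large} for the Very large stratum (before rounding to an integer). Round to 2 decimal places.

665.47

Neyman allocation: nₕ = n·NₕSₕ / Σⱼ NⱼSⱼ.
Σ NⱼSⱼ = 6627·3.13 + 8401·2.16 + 11568·5.91 = 107255.55.
n_{Very large} = 1044·11568·5.91 / 107255.55 = 665.47.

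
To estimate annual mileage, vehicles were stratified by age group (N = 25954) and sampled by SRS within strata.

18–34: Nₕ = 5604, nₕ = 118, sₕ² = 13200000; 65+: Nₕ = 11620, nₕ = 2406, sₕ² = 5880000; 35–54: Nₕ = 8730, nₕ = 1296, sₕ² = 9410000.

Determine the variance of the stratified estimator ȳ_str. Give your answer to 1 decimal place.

Var(ȳ_str) = Σₕ Wₕ²(1 − fₕ)sₕ²/nₕ with Wₕ = Nₕ/N, N = 25954.
18–34: Wₕ = 0.21592047; term = 0.21592047²·(1 − 0.02105639)·13200000/118 = 5105.4879.
65+: Wₕ = 0.44771519; term = 0.44771519²·(1 − 0.20705680)·5880000/2406 = 388.44312.
35–54: Wₕ = 0.33636434; term = 0.33636434²·(1 − 0.14845361)·9410000/1296 = 699.54043.
Sum = 6193.4715.

6193.5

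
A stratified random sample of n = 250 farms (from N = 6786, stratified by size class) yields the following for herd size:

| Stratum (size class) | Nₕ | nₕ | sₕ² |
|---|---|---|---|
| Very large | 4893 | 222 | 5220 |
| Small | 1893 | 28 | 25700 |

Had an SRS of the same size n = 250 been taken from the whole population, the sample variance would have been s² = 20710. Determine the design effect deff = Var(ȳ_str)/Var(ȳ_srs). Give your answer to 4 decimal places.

Var(ȳ_str) = Σ Wₕ²(1−fₕ)sₕ²/nₕ with Wₕ = Nₕ/6786:
  Very large: (4893/6786)²·(1−222/4893)·5220/222 = 11.670109
  Small: (1893/6786)²·(1−28/1893)·25700/28 = 70.368263
  → Var(ȳ_str) = 82.038372.
Var(ȳ_srs) = (1 − 250/6786)·20710/250 = 79.788128.
deff = 82.038372 / 79.788128 = 1.0282.

1.0282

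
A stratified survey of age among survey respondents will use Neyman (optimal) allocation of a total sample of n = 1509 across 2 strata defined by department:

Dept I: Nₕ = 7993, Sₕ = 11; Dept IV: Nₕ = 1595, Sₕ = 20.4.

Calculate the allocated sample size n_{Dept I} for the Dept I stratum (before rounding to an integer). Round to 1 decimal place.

Neyman allocation: nₕ = n·NₕSₕ / Σⱼ NⱼSⱼ.
Σ NⱼSⱼ = 7993·11 + 1595·20.4 = 120461.
n_{Dept I} = 1509·7993·11 / 120461 = 1101.4.

1101.4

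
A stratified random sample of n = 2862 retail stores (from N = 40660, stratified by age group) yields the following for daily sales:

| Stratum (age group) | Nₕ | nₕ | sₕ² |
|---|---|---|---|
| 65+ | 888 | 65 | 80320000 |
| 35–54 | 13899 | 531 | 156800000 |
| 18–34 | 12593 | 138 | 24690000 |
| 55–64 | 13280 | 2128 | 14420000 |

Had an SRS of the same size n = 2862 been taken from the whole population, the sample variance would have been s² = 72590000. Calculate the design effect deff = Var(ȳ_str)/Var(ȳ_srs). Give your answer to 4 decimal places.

Var(ȳ_str) = Σ Wₕ²(1−fₕ)sₕ²/nₕ with Wₕ = Nₕ/40660:
  65+: (888/40660)²·(1−65/888)·80320000/65 = 546.24616
  35–54: (13899/40660)²·(1−531/13899)·156800000/531 = 33186.907
  18–34: (12593/40660)²·(1−138/12593)·24690000/138 = 16973.843
  55–64: (13280/40660)²·(1−2128/13280)·14420000/2128 = 607.0294
  → Var(ȳ_str) = 51314.026.
Var(ȳ_srs) = (1 − 2862/40660)·72590000/2862 = 23578.09.
deff = 51314.026 / 23578.09 = 2.1763.

2.1763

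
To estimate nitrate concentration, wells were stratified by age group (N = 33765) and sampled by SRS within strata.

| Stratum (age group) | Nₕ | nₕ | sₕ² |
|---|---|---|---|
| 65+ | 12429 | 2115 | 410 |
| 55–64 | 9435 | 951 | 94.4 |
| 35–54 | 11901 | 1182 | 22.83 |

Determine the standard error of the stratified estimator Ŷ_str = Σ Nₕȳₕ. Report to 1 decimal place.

Var(Ŷ_str) = Σₕ Nₕ²(1 − fₕ)sₕ²/nₕ.
65+: 12429²·(1 − 2115/12429)·410/2115 = 2.4850595 × 10^7.
55–64: 9435²·(1 − 951/9435)·94.4/951 = 7.9457344 × 10^6.
35–54: 11901²·(1 − 1182/11901)·22.83/1182 = 2.4639175 × 10^6.
Sum = 3.5260247 × 10^7.
SE = √(3.5260247 × 10^7) = 5938.0.

5938.0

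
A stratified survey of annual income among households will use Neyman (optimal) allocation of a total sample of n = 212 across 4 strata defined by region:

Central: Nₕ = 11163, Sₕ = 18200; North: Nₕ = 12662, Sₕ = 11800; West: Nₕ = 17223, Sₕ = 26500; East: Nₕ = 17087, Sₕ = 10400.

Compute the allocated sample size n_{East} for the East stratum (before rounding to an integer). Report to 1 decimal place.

38.2

Neyman allocation: nₕ = n·NₕSₕ / Σⱼ NⱼSⱼ.
Σ NⱼSⱼ = 11163·18200 + 12662·11800 + 17223·26500 + 17087·10400 = 9.866925 × 10^8.
n_{East} = 212·17087·10400 / (9.866925 × 10^8) = 38.2.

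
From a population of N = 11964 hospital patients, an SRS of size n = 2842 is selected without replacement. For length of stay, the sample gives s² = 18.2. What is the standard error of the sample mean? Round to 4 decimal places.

Under SRS without replacement, Var(ȳ) = (1 − f)·s²/n with f = n/N = 2842/11964 = 0.23754597.
Var(ȳ) = (1 − 0.23754597)·18.2/2842 = 0.76245403·0.0064039409 = 0.0048827105.
SE(ȳ) = √(0.0048827105) = 0.0699.

0.0699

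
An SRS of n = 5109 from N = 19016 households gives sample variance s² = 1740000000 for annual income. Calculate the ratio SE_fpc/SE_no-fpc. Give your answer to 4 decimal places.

0.8552

f = n/N = 5109/19016 = 0.26866849.
SE_no-fpc = √(s²/n) = 583.58843; SE_fpc = √((1−f)s²/n) = 499.0727.
Ratio = √(1−f) = 0.85517923.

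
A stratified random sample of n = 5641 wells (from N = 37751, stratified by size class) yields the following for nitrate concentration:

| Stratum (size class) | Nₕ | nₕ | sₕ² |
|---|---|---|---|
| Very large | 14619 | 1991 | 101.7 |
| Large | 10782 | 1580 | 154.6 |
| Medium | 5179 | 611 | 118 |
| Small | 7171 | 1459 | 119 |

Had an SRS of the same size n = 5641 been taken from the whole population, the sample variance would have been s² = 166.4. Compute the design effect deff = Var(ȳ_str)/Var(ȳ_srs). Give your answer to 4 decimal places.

0.7564

Var(ȳ_str) = Σ Wₕ²(1−fₕ)sₕ²/nₕ with Wₕ = Nₕ/37751:
  Very large: (14619/37751)²·(1−1991/14619)·101.7/1991 = 0.0066167544
  Large: (10782/37751)²·(1−1580/10782)·154.6/1580 = 0.0068120376
  Medium: (5179/37751)²·(1−611/5179)·118/611 = 0.0032059436
  Small: (7171/37751)²·(1−1459/7171)·119/1459 = 0.0023442432
  → Var(ȳ_str) = 0.018978979.
Var(ȳ_srs) = (1 − 5641/37751)·166.4/5641 = 0.025090486.
deff = 0.018978979 / 0.025090486 = 0.7564.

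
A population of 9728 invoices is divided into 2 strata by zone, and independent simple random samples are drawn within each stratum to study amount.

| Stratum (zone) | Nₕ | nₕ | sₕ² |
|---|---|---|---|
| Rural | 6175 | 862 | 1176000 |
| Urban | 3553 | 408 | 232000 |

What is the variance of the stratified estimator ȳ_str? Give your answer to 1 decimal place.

Var(ȳ_str) = Σₕ Wₕ²(1 − fₕ)sₕ²/nₕ with Wₕ = Nₕ/N, N = 9728.
Rural: Wₕ = 0.63476562; term = 0.63476562²·(1 − 0.13959514)·1176000/862 = 472.96577.
Urban: Wₕ = 0.36523438; term = 0.36523438²·(1 − 0.11483254)·232000/408 = 67.142353.
Sum = 540.10812.

540.1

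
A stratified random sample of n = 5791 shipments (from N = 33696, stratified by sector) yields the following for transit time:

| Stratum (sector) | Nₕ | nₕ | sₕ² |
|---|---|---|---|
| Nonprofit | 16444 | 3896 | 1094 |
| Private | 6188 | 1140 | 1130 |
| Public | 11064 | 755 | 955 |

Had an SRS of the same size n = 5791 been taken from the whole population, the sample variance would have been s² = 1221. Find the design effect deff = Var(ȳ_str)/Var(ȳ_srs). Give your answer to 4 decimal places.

Var(ȳ_str) = Σ Wₕ²(1−fₕ)sₕ²/nₕ with Wₕ = Nₕ/33696:
  Nonprofit: (16444/33696)²·(1−3896/16444)·1094/3896 = 0.051029775
  Private: (6188/33696)²·(1−1140/6188)·1130/1140 = 0.027270088
  Public: (11064/33696)²·(1−755/11064)·955/755 = 0.12706573
  → Var(ȳ_str) = 0.20536559.
Var(ȳ_srs) = (1 − 5791/33696)·1221/5791 = 0.17460866.
deff = 0.20536559 / 0.17460866 = 1.1761.

1.1761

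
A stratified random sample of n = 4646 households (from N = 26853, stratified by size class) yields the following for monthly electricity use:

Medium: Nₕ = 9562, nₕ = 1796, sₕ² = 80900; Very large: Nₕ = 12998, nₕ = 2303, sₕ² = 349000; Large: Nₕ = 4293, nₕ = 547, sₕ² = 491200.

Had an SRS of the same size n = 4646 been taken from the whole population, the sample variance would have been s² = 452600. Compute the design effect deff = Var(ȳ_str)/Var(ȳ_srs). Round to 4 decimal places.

0.6688

Var(ȳ_str) = Σ Wₕ²(1−fₕ)sₕ²/nₕ with Wₕ = Nₕ/26853:
  Medium: (9562/26853)²·(1−1796/9562)·80900/1796 = 4.6387684
  Very large: (12998/26853)²·(1−2303/12998)·349000/2303 = 29.214818
  Large: (4293/26853)²·(1−547/4293)·491200/547 = 20.026916
  → Var(ȳ_str) = 53.880502.
Var(ȳ_srs) = (1 − 4646/26853)·452600/4646 = 80.562405.
deff = 53.880502 / 80.562405 = 0.6688.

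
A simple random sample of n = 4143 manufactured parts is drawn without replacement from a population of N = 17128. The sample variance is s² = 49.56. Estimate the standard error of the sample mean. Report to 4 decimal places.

0.0952

Under SRS without replacement, Var(ȳ) = (1 − f)·s²/n with f = n/N = 4143/17128 = 0.24188463.
Var(ȳ) = (1 − 0.24188463)·49.56/4143 = 0.75811537·0.011962346 = 0.0090688384.
SE(ȳ) = √(0.0090688384) = 0.0952.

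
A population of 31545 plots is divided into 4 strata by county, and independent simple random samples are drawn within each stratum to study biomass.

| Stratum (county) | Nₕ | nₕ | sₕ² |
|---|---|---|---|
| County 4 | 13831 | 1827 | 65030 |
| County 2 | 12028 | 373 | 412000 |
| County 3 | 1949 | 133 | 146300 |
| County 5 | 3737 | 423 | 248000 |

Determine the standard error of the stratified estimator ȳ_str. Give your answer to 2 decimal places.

Var(ȳ_str) = Σₕ Wₕ²(1 − fₕ)sₕ²/nₕ with Wₕ = Nₕ/N, N = 31545.
County 4: Wₕ = 0.43845300; term = 0.43845300²·(1 − 0.13209457)·65030/1827 = 5.9387318.
County 2: Wₕ = 0.38129656; term = 0.38129656²·(1 − 0.03101097)·412000/373 = 155.60839.
County 3: Wₕ = 0.06178475; term = 0.06178475²·(1 − 0.06824012)·146300/133 = 3.9125446.
County 5: Wₕ = 0.11846568; term = 0.11846568²·(1 − 0.11319240)·248000/423 = 7.2966893.
Sum = 172.75636.
SE = √(172.75636) = 13.14.

13.14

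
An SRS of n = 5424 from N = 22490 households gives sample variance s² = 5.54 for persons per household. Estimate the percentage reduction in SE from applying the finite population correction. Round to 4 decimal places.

12.8894

f = n/N = 5424/22490 = 0.24117386.
SE_no-fpc = √(s²/n) = 0.031959137; SE_fpc = √((1−f)s²/n) = 0.027839805.
Ratio = √(1−f) = 0.87110628. Reduction = 100·(1 − 0.87110628) = 12.8894%.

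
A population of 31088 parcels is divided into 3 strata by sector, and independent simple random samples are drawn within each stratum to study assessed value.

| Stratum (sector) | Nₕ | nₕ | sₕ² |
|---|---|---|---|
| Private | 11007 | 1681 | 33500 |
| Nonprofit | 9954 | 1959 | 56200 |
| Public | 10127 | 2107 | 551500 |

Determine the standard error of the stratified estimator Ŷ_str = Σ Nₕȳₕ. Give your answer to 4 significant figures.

160000

Var(Ŷ_str) = Σₕ Nₕ²(1 − fₕ)sₕ²/nₕ.
Private: 11007²·(1 − 1681/11007)·33500/1681 = 2.0456978 × 10^9.
Nonprofit: 9954²·(1 − 1959/9954)·56200/1959 = 2.2830635 × 10^9.
Public: 10127²·(1 − 2107/10127)·551500/2107 = 2.1258673 × 10^10.
Sum = 2.5587434 × 10^10.
SE = √(2.5587434 × 10^10) = 160000.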